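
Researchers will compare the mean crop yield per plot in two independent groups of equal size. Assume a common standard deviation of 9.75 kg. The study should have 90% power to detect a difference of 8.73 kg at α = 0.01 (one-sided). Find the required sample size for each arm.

For two equal groups, n per group = 2·((z_α + z_β)·σ/δ)².
z_α = 2.326; z_β = 1.282 (power 90%).
n = 2 × (3.608 × 9.75 / 8.73)² = 2 × 16.24 = 32.48
Round up: n = 33 per group.

33 per group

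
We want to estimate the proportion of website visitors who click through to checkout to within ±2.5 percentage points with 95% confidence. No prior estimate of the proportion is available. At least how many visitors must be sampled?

1537

For a proportion with margin E = 0.025 at 95% confidence, z = 1.960.
With no prior estimate, use p = 0.5, which maximizes p(1−p) at 0.25.
n = 0.25 × (z/E)² = 0.25 × (1.960/0.025)² = 1536.64
Round up: n = 1537.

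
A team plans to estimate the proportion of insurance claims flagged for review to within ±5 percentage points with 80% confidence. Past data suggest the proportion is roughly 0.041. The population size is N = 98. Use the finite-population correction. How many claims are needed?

21

For a proportion with margin E = 0.05 at 80% confidence, z = 1.282.
n = p̂(1−p̂)(z/E)² = 0.041 × 0.959 × (1.282/0.05)² = 25.85 — call this n₀.
Finite-population correction with N = 98: n = n₀ / (1 + (n₀−1)/N) = 25.85 / 1.254 = 20.61
Round up: n = 21.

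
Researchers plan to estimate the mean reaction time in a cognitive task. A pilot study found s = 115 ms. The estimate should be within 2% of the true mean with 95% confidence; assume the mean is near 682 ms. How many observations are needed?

For a mean, the margin of error is E = z·σ/√n, so n = (zσ/E)².
At 95% confidence, z = 1.960.
E = 2% of 682 = 13.64 ms.
n = (1.960 × 115 / 13.64)² = 273.07
Round up: n = 274.

274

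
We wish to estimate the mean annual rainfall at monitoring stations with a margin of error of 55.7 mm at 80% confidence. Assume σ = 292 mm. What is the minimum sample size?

For a mean, the margin of error is E = z·σ/√n, so n = (zσ/E)².
At 80% confidence, z = 1.282.
n = (1.282 × 292 / 55.7)² = 45.17
Round up: n = 46.

n = 46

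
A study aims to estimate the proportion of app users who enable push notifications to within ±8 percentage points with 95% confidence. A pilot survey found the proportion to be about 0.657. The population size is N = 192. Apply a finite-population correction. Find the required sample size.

80

For a proportion with margin E = 0.08 at 95% confidence, z = 1.960.
n = p̂(1−p̂)(z/E)² = 0.657 × 0.343 × (1.960/0.08)² = 135.27 — call this n₀.
Finite-population correction with N = 192: n = n₀ / (1 + (n₀−1)/N) = 135.27 / 1.699 = 79.62
Round up: n = 80.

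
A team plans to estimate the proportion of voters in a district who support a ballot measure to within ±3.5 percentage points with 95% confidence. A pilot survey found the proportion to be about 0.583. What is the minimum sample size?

763

For a proportion with margin E = 0.035 at 95% confidence, z = 1.960.
n = p̂(1−p̂)(z/E)² = 0.583 × 0.417 × (1.960/0.035)² = 762.40
Round up: n = 763.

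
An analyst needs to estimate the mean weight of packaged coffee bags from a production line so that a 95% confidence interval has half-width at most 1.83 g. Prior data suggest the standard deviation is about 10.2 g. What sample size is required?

For a mean, the margin of error is E = z·σ/√n, so n = (zσ/E)².
At 95% confidence, z = 1.960.
n = (1.960 × 10.2 / 1.83)² = 119.35
Round up: n = 120.

n = 120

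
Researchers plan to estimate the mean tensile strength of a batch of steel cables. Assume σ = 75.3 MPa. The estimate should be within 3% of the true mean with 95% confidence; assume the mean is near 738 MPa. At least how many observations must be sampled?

n = 45

For a mean, the margin of error is E = z·σ/√n, so n = (zσ/E)².
At 95% confidence, z = 1.960.
E = 3% of 738 = 22.14 MPa.
n = (1.960 × 75.3 / 22.14)² = 44.44
Round up: n = 45.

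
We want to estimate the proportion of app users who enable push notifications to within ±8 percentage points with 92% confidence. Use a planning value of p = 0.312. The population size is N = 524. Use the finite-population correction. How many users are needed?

n = 87

For a proportion with margin E = 0.08 at 92% confidence, z = 1.751.
n = p̂(1−p̂)(z/E)² = 0.312 × 0.688 × (1.751/0.08)² = 102.83 — call this n₀.
Finite-population correction with N = 524: n = n₀ / (1 + (n₀−1)/N) = 102.83 / 1.194 = 86.12
Round up: n = 87.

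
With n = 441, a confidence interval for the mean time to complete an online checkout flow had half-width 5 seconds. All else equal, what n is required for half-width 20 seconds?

28

Margin of error scales as 1/√n, so n₂ = n₁·(E₁/E₂)².
n₂ = 441 × (5/20)² = 441 × 0.0625 = 27.56
Round up: n₂ = 28.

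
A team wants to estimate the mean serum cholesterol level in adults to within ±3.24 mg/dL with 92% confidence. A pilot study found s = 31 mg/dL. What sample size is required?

n = 281

For a mean, the margin of error is E = z·σ/√n, so n = (zσ/E)².
At 92% confidence, z = 1.751.
n = (1.751 × 31 / 3.24)² = 280.68
Round up: n = 281.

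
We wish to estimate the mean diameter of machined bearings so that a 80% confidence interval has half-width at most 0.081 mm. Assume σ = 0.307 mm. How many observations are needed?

For a mean, the margin of error is E = z·σ/√n, so n = (zσ/E)².
At 80% confidence, z = 1.282.
n = (1.282 × 0.307 / 0.081)² = 23.61
Round up: n = 24.

n = 24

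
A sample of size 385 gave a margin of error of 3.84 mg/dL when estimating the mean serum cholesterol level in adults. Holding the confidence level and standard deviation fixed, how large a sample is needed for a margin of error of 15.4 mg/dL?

Margin of error scales as 1/√n, so n₂ = n₁·(E₁/E₂)².
n₂ = 385 × (3.84/15.4)² = 385 × 0.06218 = 23.94
Round up: n₂ = 24.

n = 24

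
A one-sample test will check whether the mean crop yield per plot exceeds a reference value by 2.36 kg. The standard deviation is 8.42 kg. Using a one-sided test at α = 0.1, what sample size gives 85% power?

For a one-sample z-test, n = ((z_α + z_β)·σ/δ)².
z_α = 1.282 (one-sided α = 0.1); z_β = 1.036 (power 85% → β = 0.15).
n = (2.318 × 8.42 / 2.36)² = 68.40
Round up: n = 69.

69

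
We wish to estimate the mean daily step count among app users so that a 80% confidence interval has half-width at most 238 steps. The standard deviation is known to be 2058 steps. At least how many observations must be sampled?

123

For a mean, the margin of error is E = z·σ/√n, so n = (zσ/E)².
At 80% confidence, z = 1.282.
n = (1.282 × 2058 / 238)² = 122.89
Round up: n = 123.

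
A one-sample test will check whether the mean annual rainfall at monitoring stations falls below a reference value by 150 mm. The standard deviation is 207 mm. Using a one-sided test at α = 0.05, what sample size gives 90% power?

17

For a one-sample z-test, n = ((z_α + z_β)·σ/δ)².
z_α = 1.645 (one-sided α = 0.05); z_β = 1.282 (power 90% → β = 0.1).
n = (2.927 × 207 / 150)² = 16.32
Round up: n = 17.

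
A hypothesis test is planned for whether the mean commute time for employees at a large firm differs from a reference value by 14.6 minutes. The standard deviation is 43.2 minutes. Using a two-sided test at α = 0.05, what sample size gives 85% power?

For a one-sample z-test, n = ((z_{α/2} + z_β)·σ/δ)².
z_{α/2} = 1.960 (two-sided α = 0.05); z_β = 1.036 (power 85% → β = 0.15).
n = (2.996 × 43.2 / 14.6)² = 78.59
Round up: n = 79.

79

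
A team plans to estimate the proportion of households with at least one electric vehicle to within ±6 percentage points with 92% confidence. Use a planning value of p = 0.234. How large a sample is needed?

n = 153

For a proportion with margin E = 0.06 at 92% confidence, z = 1.751.
n = p̂(1−p̂)(z/E)² = 0.234 × 0.766 × (1.751/0.06)² = 152.66
Round up: n = 153.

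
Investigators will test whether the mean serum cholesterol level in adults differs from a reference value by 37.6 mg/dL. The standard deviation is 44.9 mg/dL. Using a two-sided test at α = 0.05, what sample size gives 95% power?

For a one-sample z-test, n = ((z_{α/2} + z_β)·σ/δ)².
z_{α/2} = 1.960 (two-sided α = 0.05); z_β = 1.645 (power 95% → β = 0.05).
n = (3.605 × 44.9 / 37.6)² = 18.53
Round up: n = 19.

19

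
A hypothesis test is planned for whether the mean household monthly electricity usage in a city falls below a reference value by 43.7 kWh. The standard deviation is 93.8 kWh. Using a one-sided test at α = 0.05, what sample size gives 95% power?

For a one-sample z-test, n = ((z_α + z_β)·σ/δ)².
z_α = 1.645 (one-sided α = 0.05); z_β = 1.645 (power 95% → β = 0.05).
n = (3.290 × 93.8 / 43.7)² = 49.87
Round up: n = 50.

50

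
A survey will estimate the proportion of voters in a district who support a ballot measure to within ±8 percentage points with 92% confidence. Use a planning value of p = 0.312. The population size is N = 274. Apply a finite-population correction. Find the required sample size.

For a proportion with margin E = 0.08 at 92% confidence, z = 1.751.
n = p̂(1−p̂)(z/E)² = 0.312 × 0.688 × (1.751/0.08)² = 102.83 — call this n₀.
Finite-population correction with N = 274: n = n₀ / (1 + (n₀−1)/N) = 102.83 / 1.372 = 74.95
Round up: n = 75.

75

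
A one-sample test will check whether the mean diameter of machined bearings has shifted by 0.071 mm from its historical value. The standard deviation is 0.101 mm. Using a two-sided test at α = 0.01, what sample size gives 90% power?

For a one-sample z-test, n = ((z_{α/2} + z_β)·σ/δ)².
z_{α/2} = 2.576 (two-sided α = 0.01); z_β = 1.282 (power 90% → β = 0.1).
n = (3.858 × 0.101 / 0.071)² = 30.12
Round up: n = 31.

31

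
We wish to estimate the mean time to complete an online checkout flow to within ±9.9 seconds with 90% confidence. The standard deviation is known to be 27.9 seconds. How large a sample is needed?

22

For a mean, the margin of error is E = z·σ/√n, so n = (zσ/E)².
At 90% confidence, z = 1.645.
n = (1.645 × 27.9 / 9.9)² = 21.49
Round up: n = 22.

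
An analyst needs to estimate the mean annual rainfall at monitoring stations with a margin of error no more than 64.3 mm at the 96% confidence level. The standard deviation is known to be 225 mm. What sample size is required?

For a mean, the margin of error is E = z·σ/√n, so n = (zσ/E)².
At 96% confidence, z = 2.054.
n = (2.054 × 225 / 64.3)² = 51.66
Round up: n = 52.

52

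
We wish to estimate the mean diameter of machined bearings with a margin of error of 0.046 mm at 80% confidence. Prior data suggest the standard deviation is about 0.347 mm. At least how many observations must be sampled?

94

For a mean, the margin of error is E = z·σ/√n, so n = (zσ/E)².
At 80% confidence, z = 1.282.
n = (1.282 × 0.347 / 0.046)² = 93.52
Round up: n = 94.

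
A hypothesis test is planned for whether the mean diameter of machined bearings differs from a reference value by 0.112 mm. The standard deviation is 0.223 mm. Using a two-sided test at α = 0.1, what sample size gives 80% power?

25

For a one-sample z-test, n = ((z_{α/2} + z_β)·σ/δ)².
z_{α/2} = 1.645 (two-sided α = 0.1); z_β = 0.842 (power 80% → β = 0.2).
n = (2.487 × 0.223 / 0.112)² = 24.52
Round up: n = 25.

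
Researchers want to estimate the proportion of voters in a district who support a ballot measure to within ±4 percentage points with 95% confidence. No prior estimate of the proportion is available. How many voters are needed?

For a proportion with margin E = 0.04 at 95% confidence, z = 1.960.
With no prior estimate, use p = 0.5, which maximizes p(1−p) at 0.25.
n = 0.25 × (z/E)² = 0.25 × (1.960/0.04)² = 600.25
Round up: n = 601.

n = 601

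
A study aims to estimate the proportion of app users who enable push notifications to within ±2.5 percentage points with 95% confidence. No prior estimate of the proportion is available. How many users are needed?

For a proportion with margin E = 0.025 at 95% confidence, z = 1.960.
With no prior estimate, use p = 0.5, which maximizes p(1−p) at 0.25.
n = 0.25 × (z/E)² = 0.25 × (1.960/0.025)² = 1536.64
Round up: n = 1537.

1537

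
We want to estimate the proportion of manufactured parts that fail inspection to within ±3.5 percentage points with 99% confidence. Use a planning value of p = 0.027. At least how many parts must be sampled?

For a proportion with margin E = 0.035 at 99% confidence, z = 2.576.
n = p̂(1−p̂)(z/E)² = 0.027 × 0.973 × (2.576/0.035)² = 142.31
Round up: n = 143.

n = 143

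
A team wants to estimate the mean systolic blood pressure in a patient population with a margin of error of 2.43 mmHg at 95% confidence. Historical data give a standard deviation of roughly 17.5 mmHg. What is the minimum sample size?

For a mean, the margin of error is E = z·σ/√n, so n = (zσ/E)².
At 95% confidence, z = 1.960.
n = (1.960 × 17.5 / 2.43)² = 199.24
Round up: n = 200.

200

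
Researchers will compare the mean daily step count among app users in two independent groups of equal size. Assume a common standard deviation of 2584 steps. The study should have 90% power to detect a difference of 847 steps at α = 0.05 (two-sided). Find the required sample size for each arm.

196 per group

For two equal groups, n per group = 2·((z_{α/2} + z_β)·σ/δ)².
z_{α/2} = 1.960; z_β = 1.282 (power 90%).
n = 2 × (3.242 × 2584 / 847)² = 2 × 97.82 = 195.64
Round up: n = 196 per group.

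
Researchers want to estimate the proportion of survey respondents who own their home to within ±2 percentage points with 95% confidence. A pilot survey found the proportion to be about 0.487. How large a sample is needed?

2400

For a proportion with margin E = 0.02 at 95% confidence, z = 1.960.
n = p̂(1−p̂)(z/E)² = 0.487 × 0.513 × (1.960/0.02)² = 2399.38
Round up: n = 2400.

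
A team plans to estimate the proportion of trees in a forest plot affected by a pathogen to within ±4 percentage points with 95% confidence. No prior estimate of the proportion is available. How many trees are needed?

601

For a proportion with margin E = 0.04 at 95% confidence, z = 1.960.
With no prior estimate, use p = 0.5, which maximizes p(1−p) at 0.25.
n = 0.25 × (z/E)² = 0.25 × (1.960/0.04)² = 600.25
Round up: n = 601.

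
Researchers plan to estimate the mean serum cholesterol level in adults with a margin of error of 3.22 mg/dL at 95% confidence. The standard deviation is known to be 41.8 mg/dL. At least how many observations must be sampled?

For a mean, the margin of error is E = z·σ/√n, so n = (zσ/E)².
At 95% confidence, z = 1.960.
n = (1.960 × 41.8 / 3.22)² = 647.37
Round up: n = 648.

648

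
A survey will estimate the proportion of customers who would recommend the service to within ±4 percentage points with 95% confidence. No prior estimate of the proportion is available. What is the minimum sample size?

For a proportion with margin E = 0.04 at 95% confidence, z = 1.960.
With no prior estimate, use p = 0.5, which maximizes p(1−p) at 0.25.
n = 0.25 × (z/E)² = 0.25 × (1.960/0.04)² = 600.25
Round up: n = 601.

601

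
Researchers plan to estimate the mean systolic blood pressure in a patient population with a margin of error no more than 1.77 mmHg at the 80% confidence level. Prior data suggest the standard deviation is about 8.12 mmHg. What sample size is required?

For a mean, the margin of error is E = z·σ/√n, so n = (zσ/E)².
At 80% confidence, z = 1.282.
n = (1.282 × 8.12 / 1.77)² = 34.59
Round up: n = 35.

35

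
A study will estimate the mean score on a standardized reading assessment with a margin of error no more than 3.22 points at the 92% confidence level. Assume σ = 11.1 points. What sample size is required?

37

For a mean, the margin of error is E = z·σ/√n, so n = (zσ/E)².
At 92% confidence, z = 1.751.
n = (1.751 × 11.1 / 3.22)² = 36.43
Round up: n = 37.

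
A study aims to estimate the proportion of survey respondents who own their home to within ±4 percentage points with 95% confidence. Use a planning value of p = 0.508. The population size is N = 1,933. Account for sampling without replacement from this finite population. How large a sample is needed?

For a proportion with margin E = 0.04 at 95% confidence, z = 1.960.
n = p̂(1−p̂)(z/E)² = 0.508 × 0.492 × (1.960/0.04)² = 600.10 — call this n₀.
Finite-population correction with N = 1,933: n = n₀ / (1 + (n₀−1)/N) = 600.10 / 1.31 = 458.09
Round up: n = 459.

459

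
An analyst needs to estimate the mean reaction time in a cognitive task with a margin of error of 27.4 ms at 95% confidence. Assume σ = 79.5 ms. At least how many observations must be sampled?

n = 33

For a mean, the margin of error is E = z·σ/√n, so n = (zσ/E)².
At 95% confidence, z = 1.960.
n = (1.960 × 79.5 / 27.4)² = 32.34
Round up: n = 33.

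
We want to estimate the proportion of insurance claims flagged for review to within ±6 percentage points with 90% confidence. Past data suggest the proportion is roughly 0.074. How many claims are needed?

52

For a proportion with margin E = 0.06 at 90% confidence, z = 1.645.
n = p̂(1−p̂)(z/E)² = 0.074 × 0.926 × (1.645/0.06)² = 51.51
Round up: n = 52.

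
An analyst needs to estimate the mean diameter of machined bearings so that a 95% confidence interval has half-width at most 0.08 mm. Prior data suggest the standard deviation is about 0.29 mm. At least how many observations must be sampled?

For a mean, the margin of error is E = z·σ/√n, so n = (zσ/E)².
At 95% confidence, z = 1.960.
n = (1.960 × 0.29 / 0.08)² = 50.48
Round up: n = 51.

51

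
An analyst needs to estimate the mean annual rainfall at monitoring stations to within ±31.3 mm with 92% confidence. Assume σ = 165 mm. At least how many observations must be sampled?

86

For a mean, the margin of error is E = z·σ/√n, so n = (zσ/E)².
At 92% confidence, z = 1.751.
n = (1.751 × 165 / 31.3)² = 85.20
Round up: n = 86.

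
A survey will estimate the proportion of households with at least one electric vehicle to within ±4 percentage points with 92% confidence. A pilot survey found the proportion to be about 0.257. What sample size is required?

For a proportion with margin E = 0.04 at 92% confidence, z = 1.751.
n = p̂(1−p̂)(z/E)² = 0.257 × 0.743 × (1.751/0.04)² = 365.91
Round up: n = 366.

366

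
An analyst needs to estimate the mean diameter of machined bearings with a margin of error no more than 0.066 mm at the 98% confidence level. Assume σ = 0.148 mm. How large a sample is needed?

28

For a mean, the margin of error is E = z·σ/√n, so n = (zσ/E)².
At 98% confidence, z = 2.326.
n = (2.326 × 0.148 / 0.066)² = 27.21
Round up: n = 28.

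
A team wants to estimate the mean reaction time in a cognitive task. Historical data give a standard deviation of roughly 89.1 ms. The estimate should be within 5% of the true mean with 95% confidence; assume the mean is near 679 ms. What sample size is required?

For a mean, the margin of error is E = z·σ/√n, so n = (zσ/E)².
At 95% confidence, z = 1.960.
E = 5% of 679 = 33.95 ms.
n = (1.960 × 89.1 / 33.95)² = 26.46
Round up: n = 27.

27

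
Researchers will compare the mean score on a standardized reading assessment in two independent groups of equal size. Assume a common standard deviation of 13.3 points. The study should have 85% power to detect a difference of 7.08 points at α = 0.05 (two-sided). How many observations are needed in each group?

For two equal groups, n per group = 2·((z_{α/2} + z_β)·σ/δ)².
z_{α/2} = 1.960; z_β = 1.036 (power 85%).
n = 2 × (2.996 × 13.3 / 7.08)² = 2 × 31.68 = 63.36
Round up: n = 64 per group.

64 per group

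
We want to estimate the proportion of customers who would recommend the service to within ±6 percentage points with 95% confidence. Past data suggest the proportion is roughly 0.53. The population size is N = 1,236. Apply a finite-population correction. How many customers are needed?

219

For a proportion with margin E = 0.06 at 95% confidence, z = 1.960.
n = p̂(1−p̂)(z/E)² = 0.53 × 0.47 × (1.960/0.06)² = 265.82 — call this n₀.
Finite-population correction with N = 1,236: n = n₀ / (1 + (n₀−1)/N) = 265.82 / 1.214 = 218.96
Round up: n = 219.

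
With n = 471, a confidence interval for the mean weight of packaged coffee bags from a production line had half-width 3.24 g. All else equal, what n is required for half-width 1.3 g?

2926

Margin of error scales as 1/√n, so n₂ = n₁·(E₁/E₂)².
n₂ = 471 × (3.24/1.3)² = 471 × 6.212 = 2925.85
Round up: n₂ = 2926.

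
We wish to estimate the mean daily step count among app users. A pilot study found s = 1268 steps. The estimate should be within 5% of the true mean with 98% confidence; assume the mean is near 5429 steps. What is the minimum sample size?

For a mean, the margin of error is E = z·σ/√n, so n = (zσ/E)².
At 98% confidence, z = 2.326.
E = 5% of 5429 = 271.4 steps.
n = (2.326 × 1268 / 271.4)² = 118.05
Round up: n = 119.

119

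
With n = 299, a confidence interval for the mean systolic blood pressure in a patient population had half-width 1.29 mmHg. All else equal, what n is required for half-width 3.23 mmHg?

n = 48

Margin of error scales as 1/√n, so n₂ = n₁·(E₁/E₂)².
n₂ = 299 × (1.29/3.23)² = 299 × 0.1595 = 47.69
Round up: n₂ = 48.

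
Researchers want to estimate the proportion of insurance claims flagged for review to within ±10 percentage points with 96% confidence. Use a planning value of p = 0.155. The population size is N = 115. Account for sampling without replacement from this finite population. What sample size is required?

38

For a proportion with margin E = 0.1 at 96% confidence, z = 2.054.
n = p̂(1−p̂)(z/E)² = 0.155 × 0.845 × (2.054/0.1)² = 55.26 — call this n₀.
Finite-population correction with N = 115: n = n₀ / (1 + (n₀−1)/N) = 55.26 / 1.472 = 37.54
Round up: n = 38.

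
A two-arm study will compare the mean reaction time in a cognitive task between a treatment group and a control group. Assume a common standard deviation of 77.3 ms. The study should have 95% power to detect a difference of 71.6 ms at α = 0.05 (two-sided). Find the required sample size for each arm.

For two equal groups, n per group = 2·((z_{α/2} + z_β)·σ/δ)².
z_{α/2} = 1.960; z_β = 1.645 (power 95%).
n = 2 × (3.605 × 77.3 / 71.6)² = 2 × 15.15 = 30.30
Round up: n = 31 per group.

31 per group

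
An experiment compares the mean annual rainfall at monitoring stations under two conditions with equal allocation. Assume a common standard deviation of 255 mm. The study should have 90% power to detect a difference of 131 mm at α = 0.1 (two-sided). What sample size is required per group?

65 per group

For two equal groups, n per group = 2·((z_{α/2} + z_β)·σ/δ)².
z_{α/2} = 1.645; z_β = 1.282 (power 90%).
n = 2 × (2.927 × 255 / 131)² = 2 × 32.46 = 64.92
Round up: n = 65 per group.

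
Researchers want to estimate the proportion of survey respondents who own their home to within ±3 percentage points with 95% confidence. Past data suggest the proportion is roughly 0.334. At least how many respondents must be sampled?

For a proportion with margin E = 0.03 at 95% confidence, z = 1.960.
n = p̂(1−p̂)(z/E)² = 0.334 × 0.666 × (1.960/0.03)² = 949.49
Round up: n = 950.

950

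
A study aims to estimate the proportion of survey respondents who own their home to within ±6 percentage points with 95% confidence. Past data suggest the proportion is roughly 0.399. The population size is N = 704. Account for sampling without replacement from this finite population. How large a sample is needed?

For a proportion with margin E = 0.06 at 95% confidence, z = 1.960.
n = p̂(1−p̂)(z/E)² = 0.399 × 0.601 × (1.960/0.06)² = 255.89 — call this n₀.
Finite-population correction with N = 704: n = n₀ / (1 + (n₀−1)/N) = 255.89 / 1.362 = 187.88
Round up: n = 188.

n = 188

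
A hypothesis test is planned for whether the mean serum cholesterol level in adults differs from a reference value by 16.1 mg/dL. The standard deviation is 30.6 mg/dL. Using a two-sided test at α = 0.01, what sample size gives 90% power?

54

For a one-sample z-test, n = ((z_{α/2} + z_β)·σ/δ)².
z_{α/2} = 2.576 (two-sided α = 0.01); z_β = 1.282 (power 90% → β = 0.1).
n = (3.858 × 30.6 / 16.1)² = 53.77
Round up: n = 54.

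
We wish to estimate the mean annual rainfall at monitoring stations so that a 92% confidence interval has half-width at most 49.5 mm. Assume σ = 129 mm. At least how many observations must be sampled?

n = 21

For a mean, the margin of error is E = z·σ/√n, so n = (zσ/E)².
At 92% confidence, z = 1.751.
n = (1.751 × 129 / 49.5)² = 20.82
Round up: n = 21.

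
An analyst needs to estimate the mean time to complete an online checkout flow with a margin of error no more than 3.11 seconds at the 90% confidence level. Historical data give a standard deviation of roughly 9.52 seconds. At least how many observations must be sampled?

n = 26

For a mean, the margin of error is E = z·σ/√n, so n = (zσ/E)².
At 90% confidence, z = 1.645.
n = (1.645 × 9.52 / 3.11)² = 25.36
Round up: n = 26.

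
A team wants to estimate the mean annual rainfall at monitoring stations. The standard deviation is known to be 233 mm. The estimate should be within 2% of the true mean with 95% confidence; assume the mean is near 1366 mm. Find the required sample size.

For a mean, the margin of error is E = z·σ/√n, so n = (zσ/E)².
At 95% confidence, z = 1.960.
E = 2% of 1366 = 27.32 mm.
n = (1.960 × 233 / 27.32)² = 279.42
Round up: n = 280.

280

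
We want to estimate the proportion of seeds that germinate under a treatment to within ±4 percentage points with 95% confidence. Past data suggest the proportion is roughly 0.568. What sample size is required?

For a proportion with margin E = 0.04 at 95% confidence, z = 1.960.
n = p̂(1−p̂)(z/E)² = 0.568 × 0.432 × (1.960/0.04)² = 589.15
Round up: n = 590.

590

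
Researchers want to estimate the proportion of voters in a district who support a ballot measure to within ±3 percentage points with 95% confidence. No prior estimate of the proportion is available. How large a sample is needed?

For a proportion with margin E = 0.03 at 95% confidence, z = 1.960.
With no prior estimate, use p = 0.5, which maximizes p(1−p) at 0.25.
n = 0.25 × (z/E)² = 0.25 × (1.960/0.03)² = 1067.11
Round up: n = 1068.

n = 1068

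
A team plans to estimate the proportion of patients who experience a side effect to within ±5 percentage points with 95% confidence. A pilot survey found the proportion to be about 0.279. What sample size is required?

For a proportion with margin E = 0.05 at 95% confidence, z = 1.960.
n = p̂(1−p̂)(z/E)² = 0.279 × 0.721 × (1.960/0.05)² = 309.11
Round up: n = 310.

310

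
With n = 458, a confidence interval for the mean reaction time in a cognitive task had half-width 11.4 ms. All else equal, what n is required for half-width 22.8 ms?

Margin of error scales as 1/√n, so n₂ = n₁·(E₁/E₂)².
n₂ = 458 × (11.4/22.8)² = 458 × 0.25 = 114.50
Round up: n₂ = 115.

115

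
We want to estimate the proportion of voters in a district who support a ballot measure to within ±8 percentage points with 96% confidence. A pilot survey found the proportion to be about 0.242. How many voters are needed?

For a proportion with margin E = 0.08 at 96% confidence, z = 2.054.
n = p̂(1−p̂)(z/E)² = 0.242 × 0.758 × (2.054/0.08)² = 120.92
Round up: n = 121.

121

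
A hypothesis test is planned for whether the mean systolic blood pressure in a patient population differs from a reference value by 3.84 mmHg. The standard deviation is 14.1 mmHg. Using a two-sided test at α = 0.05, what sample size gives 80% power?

n = 106

For a one-sample z-test, n = ((z_{α/2} + z_β)·σ/δ)².
z_{α/2} = 1.960 (two-sided α = 0.05); z_β = 0.842 (power 80% → β = 0.2).
n = (2.802 × 14.1 / 3.84)² = 105.86
Round up: n = 106.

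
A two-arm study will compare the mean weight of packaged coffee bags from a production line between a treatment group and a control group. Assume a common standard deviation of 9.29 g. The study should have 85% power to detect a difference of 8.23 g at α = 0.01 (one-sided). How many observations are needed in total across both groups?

58 total

For two equal groups, n per group = 2·((z_α + z_β)·σ/δ)².
z_α = 2.326; z_β = 1.036 (power 85%).
n = 2 × (3.362 × 9.29 / 8.23)² = 2 × 14.40 = 28.80
Round up: n = 29 per group.
Total across both groups: 2 × 29 = 58.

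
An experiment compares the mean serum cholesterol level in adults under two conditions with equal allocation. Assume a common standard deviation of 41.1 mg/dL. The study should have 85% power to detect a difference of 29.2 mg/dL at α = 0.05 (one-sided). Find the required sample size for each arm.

For two equal groups, n per group = 2·((z_α + z_β)·σ/δ)².
z_α = 1.645; z_β = 1.036 (power 85%).
n = 2 × (2.681 × 41.1 / 29.2)² = 2 × 14.24 = 28.48
Round up: n = 29 per group.

29 per group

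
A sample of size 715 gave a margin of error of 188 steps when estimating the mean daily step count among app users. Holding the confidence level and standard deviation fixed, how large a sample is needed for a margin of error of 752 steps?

n = 45

Margin of error scales as 1/√n, so n₂ = n₁·(E₁/E₂)².
n₂ = 715 × (188/752)² = 715 × 0.0625 = 44.69
Round up: n₂ = 45.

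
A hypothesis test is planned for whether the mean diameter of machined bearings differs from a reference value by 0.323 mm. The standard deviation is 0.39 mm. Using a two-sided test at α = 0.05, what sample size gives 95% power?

For a one-sample z-test, n = ((z_{α/2} + z_β)·σ/δ)².
z_{α/2} = 1.960 (two-sided α = 0.05); z_β = 1.645 (power 95% → β = 0.05).
n = (3.605 × 0.39 / 0.323)² = 18.95
Round up: n = 19.

19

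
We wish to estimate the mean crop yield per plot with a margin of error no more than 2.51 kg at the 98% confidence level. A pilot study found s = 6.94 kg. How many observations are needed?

For a mean, the margin of error is E = z·σ/√n, so n = (zσ/E)².
At 98% confidence, z = 2.326.
n = (2.326 × 6.94 / 2.51)² = 41.36
Round up: n = 42.

42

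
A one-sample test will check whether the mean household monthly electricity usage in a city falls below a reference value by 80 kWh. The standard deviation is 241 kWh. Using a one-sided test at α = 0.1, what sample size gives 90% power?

n = 60

For a one-sample z-test, n = ((z_α + z_β)·σ/δ)².
z_α = 1.282 (one-sided α = 0.1); z_β = 1.282 (power 90% → β = 0.1).
n = (2.564 × 241 / 80)² = 59.66
Round up: n = 60.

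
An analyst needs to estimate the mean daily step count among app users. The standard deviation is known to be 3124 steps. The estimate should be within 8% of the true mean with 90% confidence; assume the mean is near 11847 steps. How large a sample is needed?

For a mean, the margin of error is E = z·σ/√n, so n = (zσ/E)².
At 90% confidence, z = 1.645.
E = 8% of 11847 = 947.8 steps.
n = (1.645 × 3124 / 947.8)² = 29.40
Round up: n = 30.

30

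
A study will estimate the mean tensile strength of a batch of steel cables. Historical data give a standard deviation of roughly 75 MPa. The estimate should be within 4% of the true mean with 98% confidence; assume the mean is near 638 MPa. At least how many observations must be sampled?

For a mean, the margin of error is E = z·σ/√n, so n = (zσ/E)².
At 98% confidence, z = 2.326.
E = 4% of 638 = 25.52 MPa.
n = (2.326 × 75 / 25.52)² = 46.73
Round up: n = 47.

47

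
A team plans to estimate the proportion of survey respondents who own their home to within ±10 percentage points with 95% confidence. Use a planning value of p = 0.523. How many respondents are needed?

96

For a proportion with margin E = 0.1 at 95% confidence, z = 1.960.
n = p̂(1−p̂)(z/E)² = 0.523 × 0.477 × (1.960/0.1)² = 95.84
Round up: n = 96.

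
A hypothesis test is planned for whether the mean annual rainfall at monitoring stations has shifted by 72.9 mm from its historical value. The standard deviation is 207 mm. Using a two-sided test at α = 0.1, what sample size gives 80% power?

For a one-sample z-test, n = ((z_{α/2} + z_β)·σ/δ)².
z_{α/2} = 1.645 (two-sided α = 0.1); z_β = 0.842 (power 80% → β = 0.2).
n = (2.487 × 207 / 72.9)² = 49.87
Round up: n = 50.

50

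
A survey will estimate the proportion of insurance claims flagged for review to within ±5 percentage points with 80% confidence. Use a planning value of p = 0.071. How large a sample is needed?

n = 44

For a proportion with margin E = 0.05 at 80% confidence, z = 1.282.
n = p̂(1−p̂)(z/E)² = 0.071 × 0.929 × (1.282/0.05)² = 43.36
Round up: n = 44.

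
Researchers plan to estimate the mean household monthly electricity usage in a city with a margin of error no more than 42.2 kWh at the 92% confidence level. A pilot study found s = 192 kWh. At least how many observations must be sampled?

64

For a mean, the margin of error is E = z·σ/√n, so n = (zσ/E)².
At 92% confidence, z = 1.751.
n = (1.751 × 192 / 42.2)² = 63.47
Round up: n = 64.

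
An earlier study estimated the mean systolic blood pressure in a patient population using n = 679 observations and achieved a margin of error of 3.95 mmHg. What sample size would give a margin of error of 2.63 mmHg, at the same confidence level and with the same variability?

n = 1532

Margin of error scales as 1/√n, so n₂ = n₁·(E₁/E₂)².
n₂ = 679 × (3.95/2.63)² = 679 × 2.256 = 1531.82
Round up: n₂ = 1532.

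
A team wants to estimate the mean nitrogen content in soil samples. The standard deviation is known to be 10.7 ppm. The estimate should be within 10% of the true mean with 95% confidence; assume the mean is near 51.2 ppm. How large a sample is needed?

For a mean, the margin of error is E = z·σ/√n, so n = (zσ/E)².
At 95% confidence, z = 1.960.
E = 10% of 51.2 = 5.12 ppm.
n = (1.960 × 10.7 / 5.12)² = 16.78
Round up: n = 17.

17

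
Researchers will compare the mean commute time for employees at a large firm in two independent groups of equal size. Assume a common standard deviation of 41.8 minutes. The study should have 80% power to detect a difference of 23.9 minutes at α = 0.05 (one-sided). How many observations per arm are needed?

For two equal groups, n per group = 2·((z_α + z_β)·σ/δ)².
z_α = 1.645; z_β = 0.842 (power 80%).
n = 2 × (2.487 × 41.8 / 23.9)² = 2 × 18.92 = 37.84
Round up: n = 38 per group.

38 per group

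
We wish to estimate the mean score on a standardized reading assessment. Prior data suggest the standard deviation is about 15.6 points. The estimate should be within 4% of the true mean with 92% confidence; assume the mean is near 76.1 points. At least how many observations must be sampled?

For a mean, the margin of error is E = z·σ/√n, so n = (zσ/E)².
At 92% confidence, z = 1.751.
E = 4% of 76.1 = 3.044 points.
n = (1.751 × 15.6 / 3.044)² = 80.53
Round up: n = 81.

81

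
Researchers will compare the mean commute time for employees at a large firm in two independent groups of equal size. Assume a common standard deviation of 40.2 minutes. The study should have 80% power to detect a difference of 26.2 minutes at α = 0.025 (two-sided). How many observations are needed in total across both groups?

90 total

For two equal groups, n per group = 2·((z_{α/2} + z_β)·σ/δ)².
z_{α/2} = 2.241; z_β = 0.842 (power 80%).
n = 2 × (3.083 × 40.2 / 26.2)² = 2 × 22.38 = 44.76
Round up: n = 45 per group.
Total across both groups: 2 × 45 = 90.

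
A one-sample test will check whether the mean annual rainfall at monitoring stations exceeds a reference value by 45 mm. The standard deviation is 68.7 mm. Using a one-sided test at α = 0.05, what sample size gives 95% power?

n = 26

For a one-sample z-test, n = ((z_α + z_β)·σ/δ)².
z_α = 1.645 (one-sided α = 0.05); z_β = 1.645 (power 95% → β = 0.05).
n = (3.290 × 68.7 / 45)² = 25.23
Round up: n = 26.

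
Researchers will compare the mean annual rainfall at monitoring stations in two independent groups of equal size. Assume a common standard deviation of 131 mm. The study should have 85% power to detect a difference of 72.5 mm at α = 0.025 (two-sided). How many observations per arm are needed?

71 per group

For two equal groups, n per group = 2·((z_{α/2} + z_β)·σ/δ)².
z_{α/2} = 2.241; z_β = 1.036 (power 85%).
n = 2 × (3.277 × 131 / 72.5)² = 2 × 35.06 = 70.12
Round up: n = 71 per group.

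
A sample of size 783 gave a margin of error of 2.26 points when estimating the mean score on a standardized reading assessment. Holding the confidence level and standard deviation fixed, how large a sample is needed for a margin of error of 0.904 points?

4894

Margin of error scales as 1/√n, so n₂ = n₁·(E₁/E₂)².
n₂ = 783 × (2.26/0.904)² = 783 × 6.25 = 4893.75
Round up: n₂ = 4894.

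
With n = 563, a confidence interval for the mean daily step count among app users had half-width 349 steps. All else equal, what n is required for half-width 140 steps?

3499

Margin of error scales as 1/√n, so n₂ = n₁·(E₁/E₂)².
n₂ = 563 × (349/140)² = 563 × 6.214 = 3498.48
Round up: n₂ = 3499.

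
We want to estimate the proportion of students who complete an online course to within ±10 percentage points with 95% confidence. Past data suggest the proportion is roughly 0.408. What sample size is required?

93

For a proportion with margin E = 0.1 at 95% confidence, z = 1.960.
n = p̂(1−p̂)(z/E)² = 0.408 × 0.592 × (1.960/0.1)² = 92.79
Round up: n = 93.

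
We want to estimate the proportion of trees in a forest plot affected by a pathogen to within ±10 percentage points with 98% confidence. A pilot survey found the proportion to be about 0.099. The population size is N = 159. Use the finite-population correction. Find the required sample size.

For a proportion with margin E = 0.1 at 98% confidence, z = 2.326.
n = p̂(1−p̂)(z/E)² = 0.099 × 0.901 × (2.326/0.1)² = 48.26 — call this n₀.
Finite-population correction with N = 159: n = n₀ / (1 + (n₀−1)/N) = 48.26 / 1.297 = 37.21
Round up: n = 38.

38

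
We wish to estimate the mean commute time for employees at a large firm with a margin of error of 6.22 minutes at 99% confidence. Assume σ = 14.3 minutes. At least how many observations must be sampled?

36

For a mean, the margin of error is E = z·σ/√n, so n = (zσ/E)².
At 99% confidence, z = 2.576.
n = (2.576 × 14.3 / 6.22)² = 35.07
Round up: n = 36.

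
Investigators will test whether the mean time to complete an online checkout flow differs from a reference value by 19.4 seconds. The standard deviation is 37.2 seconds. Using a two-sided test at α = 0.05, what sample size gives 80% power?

n = 29

For a one-sample z-test, n = ((z_{α/2} + z_β)·σ/δ)².
z_{α/2} = 1.960 (two-sided α = 0.05); z_β = 0.842 (power 80% → β = 0.2).
n = (2.802 × 37.2 / 19.4)² = 28.87
Round up: n = 29.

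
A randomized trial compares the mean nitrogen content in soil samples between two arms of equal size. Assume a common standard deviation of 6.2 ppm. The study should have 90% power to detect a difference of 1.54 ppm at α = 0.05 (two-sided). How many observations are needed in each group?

For two equal groups, n per group = 2·((z_{α/2} + z_β)·σ/δ)².
z_{α/2} = 1.960; z_β = 1.282 (power 90%).
n = 2 × (3.242 × 6.2 / 1.54)² = 2 × 170.36 = 340.72
Round up: n = 341 per group.

341 per group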